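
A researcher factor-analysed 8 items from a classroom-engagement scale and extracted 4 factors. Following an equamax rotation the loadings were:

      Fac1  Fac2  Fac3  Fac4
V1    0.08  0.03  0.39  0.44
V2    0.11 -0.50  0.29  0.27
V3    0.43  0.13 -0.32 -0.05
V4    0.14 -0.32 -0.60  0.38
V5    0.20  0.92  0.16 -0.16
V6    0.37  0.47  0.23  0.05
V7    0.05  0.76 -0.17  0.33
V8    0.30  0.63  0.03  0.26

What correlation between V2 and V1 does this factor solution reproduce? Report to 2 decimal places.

0.23

r̂ = Σ λ_i·λ_j across factors = (0.11)(0.08) + (-0.50)(0.03) + (0.29)(0.39) + (0.27)(0.44)
  = +0.0088 -0.0150 +0.1131 +0.1188 = 0.2257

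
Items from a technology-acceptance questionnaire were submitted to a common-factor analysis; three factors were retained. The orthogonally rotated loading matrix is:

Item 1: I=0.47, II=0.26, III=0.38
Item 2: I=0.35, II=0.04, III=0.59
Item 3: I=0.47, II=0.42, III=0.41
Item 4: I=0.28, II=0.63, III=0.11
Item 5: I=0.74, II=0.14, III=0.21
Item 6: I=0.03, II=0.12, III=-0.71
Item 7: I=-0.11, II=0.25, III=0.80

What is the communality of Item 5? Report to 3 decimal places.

h² = 0.74² + 0.14² + 0.21² = 0.5476 + 0.0196 + 0.0441 = 0.6113

0.611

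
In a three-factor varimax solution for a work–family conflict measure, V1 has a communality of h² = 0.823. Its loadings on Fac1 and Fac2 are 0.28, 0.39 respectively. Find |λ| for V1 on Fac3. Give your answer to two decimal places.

Under orthogonal rotation h² = Σλ², so λ_Fac3² = h² − (0.2305) = 0.823 − 0.2305 = 0.5925.
|λ| = √0.5925 = 0.7697.

0.77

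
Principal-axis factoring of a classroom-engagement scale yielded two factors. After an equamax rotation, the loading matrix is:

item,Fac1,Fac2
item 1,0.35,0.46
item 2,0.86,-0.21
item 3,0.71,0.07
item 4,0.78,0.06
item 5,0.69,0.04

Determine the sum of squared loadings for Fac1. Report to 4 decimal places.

2.4507

SS loadings for Fac1 = 0.35² + 0.86² + 0.71² + 0.78² + 0.69² = 0.1225 + 0.7396 + 0.5041 + 0.6084 + 0.4761 = 2.4507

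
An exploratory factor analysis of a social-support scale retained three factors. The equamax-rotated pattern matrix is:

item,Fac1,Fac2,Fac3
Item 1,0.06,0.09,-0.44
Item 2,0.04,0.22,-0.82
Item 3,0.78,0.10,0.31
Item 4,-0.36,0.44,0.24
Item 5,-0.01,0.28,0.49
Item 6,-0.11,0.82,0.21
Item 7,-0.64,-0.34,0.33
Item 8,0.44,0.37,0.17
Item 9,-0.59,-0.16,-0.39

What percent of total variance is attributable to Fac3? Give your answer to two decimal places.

SS loadings for Fac3 = (-0.44)² + (-0.82)² + 0.31² + 0.24² + 0.49² + 0.21² + 0.33² + 0.17² + (-0.39)² = 1.5938
With 9 standardized items, total variance = 9. Proportion = 1.5938/9 = 0.1771 → 17.71%.

17.71%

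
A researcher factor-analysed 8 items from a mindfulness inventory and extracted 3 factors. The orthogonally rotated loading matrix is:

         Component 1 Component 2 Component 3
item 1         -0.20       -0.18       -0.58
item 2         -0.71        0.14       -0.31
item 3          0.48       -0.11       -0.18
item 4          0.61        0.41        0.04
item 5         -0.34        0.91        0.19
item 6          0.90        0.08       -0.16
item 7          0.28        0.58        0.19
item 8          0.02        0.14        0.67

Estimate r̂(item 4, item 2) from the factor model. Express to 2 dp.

-0.39

r̂ = Σ λ_i·λ_j across factors = (0.61)(-0.71) + (0.41)(0.14) + (0.04)(-0.31)
  = -0.4331 +0.0574 -0.0124 = -0.3881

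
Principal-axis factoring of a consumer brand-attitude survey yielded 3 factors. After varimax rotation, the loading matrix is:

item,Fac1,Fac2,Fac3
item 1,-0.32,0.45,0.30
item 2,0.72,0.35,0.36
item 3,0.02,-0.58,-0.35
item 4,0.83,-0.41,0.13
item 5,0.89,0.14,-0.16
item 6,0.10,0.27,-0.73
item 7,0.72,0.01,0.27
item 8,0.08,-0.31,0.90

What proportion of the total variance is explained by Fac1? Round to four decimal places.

0.3296

SS loadings for Fac1 = (-0.32)² + 0.72² + 0.02² + 0.83² + 0.89² + 0.10² + 0.72² + 0.08² = 2.6370
Proportion of variance = 2.6370 / 8 = 0.3296.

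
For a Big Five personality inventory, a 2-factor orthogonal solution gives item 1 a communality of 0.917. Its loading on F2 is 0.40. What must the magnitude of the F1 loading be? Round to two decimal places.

0.87

Under orthogonal rotation h² = Σλ², so λ_F1² = h² − (0.1600) = 0.917 − 0.1600 = 0.7570.
|λ| = √0.7570 = 0.8701.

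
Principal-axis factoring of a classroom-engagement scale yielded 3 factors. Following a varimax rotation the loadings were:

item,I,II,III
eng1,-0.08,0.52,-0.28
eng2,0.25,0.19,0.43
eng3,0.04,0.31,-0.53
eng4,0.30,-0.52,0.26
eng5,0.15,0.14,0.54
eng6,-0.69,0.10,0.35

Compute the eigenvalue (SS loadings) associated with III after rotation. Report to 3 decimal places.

1.026

SS loadings for III = (-0.28)² + 0.43² + (-0.53)² + 0.26² + 0.54² + 0.35² = 0.0784 + 0.1849 + 0.2809 + 0.0676 + 0.2916 + 0.1225 = 1.0259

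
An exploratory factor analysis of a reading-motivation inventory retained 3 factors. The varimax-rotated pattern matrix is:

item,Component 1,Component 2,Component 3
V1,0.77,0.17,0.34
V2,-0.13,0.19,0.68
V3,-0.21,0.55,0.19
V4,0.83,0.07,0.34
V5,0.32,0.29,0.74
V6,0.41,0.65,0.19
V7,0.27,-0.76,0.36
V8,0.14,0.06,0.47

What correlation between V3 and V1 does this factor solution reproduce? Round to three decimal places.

r̂ = Σ λ_i·λ_j across factors = (-0.21)(0.77) + (0.55)(0.17) + (0.19)(0.34)
  = -0.1617 +0.0935 +0.0646 = -0.0036

-0.004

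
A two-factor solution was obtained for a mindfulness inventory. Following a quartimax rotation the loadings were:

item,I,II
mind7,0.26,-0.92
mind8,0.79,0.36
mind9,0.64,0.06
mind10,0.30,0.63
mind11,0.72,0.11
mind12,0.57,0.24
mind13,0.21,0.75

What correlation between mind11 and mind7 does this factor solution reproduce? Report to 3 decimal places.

0.086

r̂ = Σ λ_i·λ_j across factors = (0.72)(0.26) + (0.11)(-0.92)
  = +0.1872 -0.1012 = 0.0860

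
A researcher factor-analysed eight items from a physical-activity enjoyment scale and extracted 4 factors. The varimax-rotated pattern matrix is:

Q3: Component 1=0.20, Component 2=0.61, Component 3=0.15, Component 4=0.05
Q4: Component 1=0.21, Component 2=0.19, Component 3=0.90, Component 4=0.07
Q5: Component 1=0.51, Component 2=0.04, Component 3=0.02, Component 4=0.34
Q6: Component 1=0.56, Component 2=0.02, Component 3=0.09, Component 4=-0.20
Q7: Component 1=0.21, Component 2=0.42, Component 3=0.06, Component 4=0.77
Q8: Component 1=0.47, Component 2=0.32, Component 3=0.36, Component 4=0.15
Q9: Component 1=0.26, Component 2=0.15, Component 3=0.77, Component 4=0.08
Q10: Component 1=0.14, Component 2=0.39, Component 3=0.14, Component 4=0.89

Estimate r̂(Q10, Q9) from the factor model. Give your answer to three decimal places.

0.274

r̂ = Σ λ_i·λ_j across factors = (0.14)(0.26) + (0.39)(0.15) + (0.14)(0.77) + (0.89)(0.08)
  = +0.0364 +0.0585 +0.1078 +0.0712 = 0.2739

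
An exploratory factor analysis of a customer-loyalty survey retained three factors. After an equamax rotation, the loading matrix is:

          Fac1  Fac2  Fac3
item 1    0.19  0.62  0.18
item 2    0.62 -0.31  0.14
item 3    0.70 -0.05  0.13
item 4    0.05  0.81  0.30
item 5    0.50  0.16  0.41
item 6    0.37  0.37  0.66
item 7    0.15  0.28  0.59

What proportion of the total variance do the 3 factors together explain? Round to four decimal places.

0.5447

Communalities: 0.4529, 0.5001, 0.5094, 0.7486, 0.4437, 0.7094, 0.4490; Σh² = 3.8131.
Total variance with 7 standardized items is 7, so the solution explains 3.8131/7 = 0.5447.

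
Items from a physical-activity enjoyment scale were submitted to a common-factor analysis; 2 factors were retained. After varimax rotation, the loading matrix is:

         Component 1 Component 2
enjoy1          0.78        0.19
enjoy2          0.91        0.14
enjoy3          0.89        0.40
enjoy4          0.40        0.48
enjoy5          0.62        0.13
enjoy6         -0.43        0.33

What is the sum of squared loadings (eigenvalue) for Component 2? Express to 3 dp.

0.572

SS loadings for Component 2 = 0.19² + 0.14² + 0.40² + 0.48² + 0.13² + 0.33² = 0.0361 + 0.0196 + 0.1600 + 0.2304 + 0.0169 + 0.1089 = 0.5719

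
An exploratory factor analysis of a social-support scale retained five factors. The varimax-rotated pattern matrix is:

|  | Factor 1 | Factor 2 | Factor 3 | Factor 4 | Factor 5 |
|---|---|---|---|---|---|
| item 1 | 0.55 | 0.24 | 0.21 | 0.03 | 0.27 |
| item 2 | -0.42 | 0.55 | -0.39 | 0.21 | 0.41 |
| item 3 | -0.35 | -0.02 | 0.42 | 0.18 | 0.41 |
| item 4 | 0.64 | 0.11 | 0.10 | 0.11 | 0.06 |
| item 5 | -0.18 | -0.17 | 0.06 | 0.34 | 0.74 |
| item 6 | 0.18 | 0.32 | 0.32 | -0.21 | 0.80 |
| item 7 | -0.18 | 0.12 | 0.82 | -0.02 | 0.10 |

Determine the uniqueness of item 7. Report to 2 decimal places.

h² = (-0.18)² + 0.12² + 0.82² + (-0.02)² + 0.10² = 0.0324 + 0.0144 + 0.6724 + 0.0004 + 0.0100 = 0.7296
Uniqueness u² = 1 − h² = 1 − 0.7296 = 0.2704

0.27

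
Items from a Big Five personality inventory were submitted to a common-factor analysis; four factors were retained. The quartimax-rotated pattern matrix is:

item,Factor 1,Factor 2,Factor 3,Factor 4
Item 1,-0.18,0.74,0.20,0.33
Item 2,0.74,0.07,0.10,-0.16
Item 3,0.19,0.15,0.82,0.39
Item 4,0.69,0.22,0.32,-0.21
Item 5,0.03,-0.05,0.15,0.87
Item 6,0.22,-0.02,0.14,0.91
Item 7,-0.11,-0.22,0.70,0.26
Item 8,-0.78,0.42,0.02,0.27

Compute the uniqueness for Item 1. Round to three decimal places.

0.271

h² = (-0.18)² + 0.74² + 0.20² + 0.33² = 0.0324 + 0.5476 + 0.0400 + 0.1089 = 0.7289
Uniqueness u² = 1 − h² = 1 − 0.7289 = 0.2711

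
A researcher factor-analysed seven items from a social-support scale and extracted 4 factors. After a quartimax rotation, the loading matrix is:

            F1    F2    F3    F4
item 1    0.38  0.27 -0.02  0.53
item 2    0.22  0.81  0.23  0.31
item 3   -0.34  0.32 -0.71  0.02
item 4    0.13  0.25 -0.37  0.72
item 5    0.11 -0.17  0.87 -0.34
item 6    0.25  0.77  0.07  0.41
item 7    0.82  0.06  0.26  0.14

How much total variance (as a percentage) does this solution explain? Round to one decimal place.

75.9%

Communalities: 0.4986, 0.8535, 0.7225, 0.7347, 0.9135, 0.8284, 0.7632; Σh² = 5.3144.
Total variance with 7 standardized items is 7, so the solution explains 5.3144/7 = 0.7592 = 75.92%.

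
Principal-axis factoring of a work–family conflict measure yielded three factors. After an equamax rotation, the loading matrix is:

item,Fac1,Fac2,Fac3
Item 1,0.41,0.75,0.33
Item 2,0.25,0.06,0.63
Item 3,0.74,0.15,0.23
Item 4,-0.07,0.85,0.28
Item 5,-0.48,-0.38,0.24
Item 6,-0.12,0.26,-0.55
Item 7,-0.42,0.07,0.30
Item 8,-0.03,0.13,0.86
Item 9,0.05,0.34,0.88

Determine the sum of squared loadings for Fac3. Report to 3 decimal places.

2.601

SS loadings for Fac3 = 0.33² + 0.63² + 0.23² + 0.28² + 0.24² + (-0.55)² + 0.30² + 0.86² + 0.88² = 0.1089 + 0.3969 + 0.0529 + 0.0784 + 0.0576 + 0.3025 + 0.0900 + 0.7396 + 0.7744 = 2.6012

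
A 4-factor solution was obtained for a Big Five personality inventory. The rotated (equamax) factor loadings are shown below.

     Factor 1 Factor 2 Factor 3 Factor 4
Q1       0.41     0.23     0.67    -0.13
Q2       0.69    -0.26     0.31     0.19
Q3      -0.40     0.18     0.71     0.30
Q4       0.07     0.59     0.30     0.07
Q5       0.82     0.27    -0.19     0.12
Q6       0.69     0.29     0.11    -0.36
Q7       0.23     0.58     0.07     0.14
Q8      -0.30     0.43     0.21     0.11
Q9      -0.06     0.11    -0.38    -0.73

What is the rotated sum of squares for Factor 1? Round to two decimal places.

SS loadings for Factor 1 = 0.41² + 0.69² + (-0.40)² + 0.07² + 0.82² + 0.69² + 0.23² + (-0.30)² + (-0.06)² = 0.1681 + 0.4761 + 0.1600 + 0.0049 + 0.6724 + 0.4761 + 0.0529 + 0.0900 + 0.0036 = 2.1041

2.10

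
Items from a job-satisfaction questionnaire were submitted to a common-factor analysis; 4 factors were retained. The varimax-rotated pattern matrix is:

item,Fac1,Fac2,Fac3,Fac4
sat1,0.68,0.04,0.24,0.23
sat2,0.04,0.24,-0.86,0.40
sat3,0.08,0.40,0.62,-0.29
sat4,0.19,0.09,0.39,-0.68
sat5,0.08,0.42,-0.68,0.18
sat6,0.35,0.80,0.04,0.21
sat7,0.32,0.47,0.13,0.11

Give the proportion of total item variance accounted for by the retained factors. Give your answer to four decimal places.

0.6664

SS loadings by factor: 0.7378, 1.2646, 1.8146, 0.8480; total = 4.6650.
Total variance with 7 standardized items is 7, so the solution explains 4.6650/7 = 0.6664.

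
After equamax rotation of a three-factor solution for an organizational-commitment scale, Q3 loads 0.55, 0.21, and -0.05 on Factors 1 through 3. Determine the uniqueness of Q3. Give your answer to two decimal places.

0.65

h² = 0.55² + 0.21² + (-0.05)² = 0.3025 + 0.0441 + 0.0025 = 0.3491
Uniqueness u² = 1 − h² = 1 − 0.3491 = 0.6509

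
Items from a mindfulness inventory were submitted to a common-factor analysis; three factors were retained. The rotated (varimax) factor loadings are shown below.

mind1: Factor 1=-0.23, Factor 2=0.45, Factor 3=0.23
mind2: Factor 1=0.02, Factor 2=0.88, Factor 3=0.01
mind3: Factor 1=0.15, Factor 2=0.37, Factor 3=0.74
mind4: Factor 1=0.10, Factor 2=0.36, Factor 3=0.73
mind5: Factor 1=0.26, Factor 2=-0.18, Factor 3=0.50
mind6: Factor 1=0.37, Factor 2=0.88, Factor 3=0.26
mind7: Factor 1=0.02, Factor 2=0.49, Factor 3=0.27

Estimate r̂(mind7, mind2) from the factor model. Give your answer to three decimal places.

r̂ = Σ λ_i·λ_j across factors = (0.02)(0.02) + (0.49)(0.88) + (0.27)(0.01)
  = +0.0004 +0.4312 +0.0027 = 0.4343

0.434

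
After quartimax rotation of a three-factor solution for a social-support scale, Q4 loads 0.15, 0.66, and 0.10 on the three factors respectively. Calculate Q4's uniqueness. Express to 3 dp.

h² = 0.15² + 0.66² + 0.10² = 0.0225 + 0.4356 + 0.0100 = 0.4681
Uniqueness u² = 1 − h² = 1 − 0.4681 = 0.5319

0.532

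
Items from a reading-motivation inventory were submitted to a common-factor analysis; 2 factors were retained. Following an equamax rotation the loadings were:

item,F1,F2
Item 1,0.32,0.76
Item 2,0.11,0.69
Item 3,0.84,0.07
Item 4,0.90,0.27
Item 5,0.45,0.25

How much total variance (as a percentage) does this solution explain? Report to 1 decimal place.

Communalities: 0.6800, 0.4882, 0.7105, 0.8829, 0.2650; Σh² = 3.0266.
Total variance with 5 standardized items is 5, so the solution explains 3.0266/5 = 0.6053 = 60.53%.

60.5%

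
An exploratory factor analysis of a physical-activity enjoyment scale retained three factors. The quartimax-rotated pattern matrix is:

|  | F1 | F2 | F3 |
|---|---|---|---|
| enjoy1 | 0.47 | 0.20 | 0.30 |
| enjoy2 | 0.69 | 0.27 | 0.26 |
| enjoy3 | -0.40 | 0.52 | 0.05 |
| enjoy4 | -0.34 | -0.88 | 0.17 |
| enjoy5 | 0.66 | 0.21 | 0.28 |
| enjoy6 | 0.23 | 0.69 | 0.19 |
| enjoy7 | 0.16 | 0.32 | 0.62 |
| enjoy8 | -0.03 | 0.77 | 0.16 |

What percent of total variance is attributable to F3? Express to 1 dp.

SS loadings for F3 = 0.30² + 0.26² + 0.05² + 0.17² + 0.28² + 0.19² + 0.62² + 0.16² = 0.7135
With 8 standardized items, total variance = 8. Proportion = 0.7135/8 = 0.0892 → 8.92%.

8.9%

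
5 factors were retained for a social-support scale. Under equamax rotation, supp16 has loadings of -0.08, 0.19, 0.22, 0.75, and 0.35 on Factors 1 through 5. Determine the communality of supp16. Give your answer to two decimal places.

0.78

h² = (-0.08)² + 0.19² + 0.22² + 0.75² + 0.35² = 0.0064 + 0.0361 + 0.0484 + 0.5625 + 0.1225 = 0.7759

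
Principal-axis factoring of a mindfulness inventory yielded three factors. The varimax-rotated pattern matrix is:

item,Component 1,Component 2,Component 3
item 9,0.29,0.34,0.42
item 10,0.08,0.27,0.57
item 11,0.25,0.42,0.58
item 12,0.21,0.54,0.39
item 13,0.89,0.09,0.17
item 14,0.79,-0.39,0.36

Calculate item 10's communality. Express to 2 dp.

0.40

h² = 0.08² + 0.27² + 0.57² = 0.0064 + 0.0729 + 0.3249 = 0.4042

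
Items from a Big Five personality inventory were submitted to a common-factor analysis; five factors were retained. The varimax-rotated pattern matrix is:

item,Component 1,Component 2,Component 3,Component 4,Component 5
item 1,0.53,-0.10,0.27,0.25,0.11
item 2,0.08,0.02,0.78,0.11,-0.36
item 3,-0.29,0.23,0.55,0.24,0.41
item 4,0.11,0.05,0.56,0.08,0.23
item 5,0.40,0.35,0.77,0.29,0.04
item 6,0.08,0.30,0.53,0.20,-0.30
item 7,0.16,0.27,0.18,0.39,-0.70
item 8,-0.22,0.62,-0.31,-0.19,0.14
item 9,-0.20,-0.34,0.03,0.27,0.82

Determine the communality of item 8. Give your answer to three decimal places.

h² = (-0.22)² + 0.62² + (-0.31)² + (-0.19)² + 0.14² = 0.0484 + 0.3844 + 0.0961 + 0.0361 + 0.0196 = 0.5846

0.585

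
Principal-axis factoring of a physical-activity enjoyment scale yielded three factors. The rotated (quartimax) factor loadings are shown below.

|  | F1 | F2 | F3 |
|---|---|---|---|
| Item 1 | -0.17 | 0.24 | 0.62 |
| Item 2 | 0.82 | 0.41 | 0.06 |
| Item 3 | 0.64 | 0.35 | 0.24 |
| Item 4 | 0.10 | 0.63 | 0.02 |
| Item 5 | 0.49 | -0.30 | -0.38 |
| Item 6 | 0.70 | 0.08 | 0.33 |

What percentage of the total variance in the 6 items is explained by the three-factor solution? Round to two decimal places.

56.53%

Communalities: 0.4709, 0.8441, 0.5897, 0.4073, 0.4745, 0.6053; Σh² = 3.3918.
Total variance with 6 standardized items is 6, so the solution explains 3.3918/6 = 0.5653 = 56.53%.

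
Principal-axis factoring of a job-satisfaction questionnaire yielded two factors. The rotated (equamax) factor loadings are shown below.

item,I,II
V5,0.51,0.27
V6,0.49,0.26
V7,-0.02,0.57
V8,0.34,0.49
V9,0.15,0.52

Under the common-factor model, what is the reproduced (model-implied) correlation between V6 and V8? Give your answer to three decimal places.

r̂ = Σ λ_i·λ_j across factors = (0.49)(0.34) + (0.26)(0.49)
  = +0.1666 +0.1274 = 0.2940

0.294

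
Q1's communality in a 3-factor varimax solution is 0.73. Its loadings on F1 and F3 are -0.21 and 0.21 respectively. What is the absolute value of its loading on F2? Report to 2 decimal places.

0.80

Under orthogonal rotation h² = Σλ², so λ_F2² = h² − (0.0882) = 0.73 − 0.0882 = 0.6418.
|λ| = √0.6418 = 0.8011.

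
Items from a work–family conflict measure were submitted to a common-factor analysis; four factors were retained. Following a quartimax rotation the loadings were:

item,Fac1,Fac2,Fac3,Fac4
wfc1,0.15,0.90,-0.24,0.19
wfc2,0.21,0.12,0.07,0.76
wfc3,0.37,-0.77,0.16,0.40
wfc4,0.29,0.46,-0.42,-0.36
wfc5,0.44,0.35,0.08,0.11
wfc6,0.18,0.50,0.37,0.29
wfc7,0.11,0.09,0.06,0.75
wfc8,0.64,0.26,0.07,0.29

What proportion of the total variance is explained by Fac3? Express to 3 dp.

0.052

SS loadings for Fac3 = (-0.24)² + 0.07² + 0.16² + (-0.42)² + 0.08² + 0.37² + 0.06² + 0.07² = 0.4163
Proportion of variance = 0.4163 / 8 = 0.0520.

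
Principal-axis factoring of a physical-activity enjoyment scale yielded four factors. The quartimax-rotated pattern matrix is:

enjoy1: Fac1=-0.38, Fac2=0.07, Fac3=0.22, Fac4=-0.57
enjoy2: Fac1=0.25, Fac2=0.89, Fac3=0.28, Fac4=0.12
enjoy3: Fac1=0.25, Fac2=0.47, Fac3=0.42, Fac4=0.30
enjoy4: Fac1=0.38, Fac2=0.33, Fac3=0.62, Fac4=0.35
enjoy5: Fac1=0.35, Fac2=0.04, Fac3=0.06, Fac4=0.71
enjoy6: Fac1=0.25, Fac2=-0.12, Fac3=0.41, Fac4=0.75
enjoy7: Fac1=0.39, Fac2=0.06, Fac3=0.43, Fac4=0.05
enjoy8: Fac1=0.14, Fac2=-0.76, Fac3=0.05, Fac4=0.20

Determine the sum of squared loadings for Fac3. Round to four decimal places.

SS loadings for Fac3 = 0.22² + 0.28² + 0.42² + 0.62² + 0.06² + 0.41² + 0.43² + 0.05² = 0.0484 + 0.0784 + 0.1764 + 0.3844 + 0.0036 + 0.1681 + 0.1849 + 0.0025 = 1.0467

1.0467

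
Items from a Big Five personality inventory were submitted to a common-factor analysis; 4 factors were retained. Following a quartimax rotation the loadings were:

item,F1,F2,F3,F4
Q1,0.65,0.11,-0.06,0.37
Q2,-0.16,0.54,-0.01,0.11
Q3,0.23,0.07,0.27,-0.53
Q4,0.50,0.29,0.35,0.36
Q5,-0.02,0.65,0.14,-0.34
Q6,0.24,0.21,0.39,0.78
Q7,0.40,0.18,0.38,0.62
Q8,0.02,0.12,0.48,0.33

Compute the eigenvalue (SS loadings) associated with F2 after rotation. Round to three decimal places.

0.906

SS loadings for F2 = 0.11² + 0.54² + 0.07² + 0.29² + 0.65² + 0.21² + 0.18² + 0.12² = 0.0121 + 0.2916 + 0.0049 + 0.0841 + 0.4225 + 0.0441 + 0.0324 + 0.0144 = 0.9061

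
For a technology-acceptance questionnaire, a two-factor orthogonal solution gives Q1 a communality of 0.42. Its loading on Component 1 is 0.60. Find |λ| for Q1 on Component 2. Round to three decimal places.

Under orthogonal rotation h² = Σλ², so λ_Component 2² = h² − (0.3600) = 0.42 − 0.3600 = 0.0600.
|λ| = √0.0600 = 0.2449.

0.245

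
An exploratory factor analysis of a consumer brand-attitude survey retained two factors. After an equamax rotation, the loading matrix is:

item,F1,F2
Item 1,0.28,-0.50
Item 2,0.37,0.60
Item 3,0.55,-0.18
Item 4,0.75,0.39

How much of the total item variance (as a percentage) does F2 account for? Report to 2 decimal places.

SS loadings for F2 = (-0.50)² + 0.60² + (-0.18)² + 0.39² = 0.7945
With 4 standardized items, total variance = 4. Proportion = 0.7945/4 = 0.1986 → 19.86%.

19.86%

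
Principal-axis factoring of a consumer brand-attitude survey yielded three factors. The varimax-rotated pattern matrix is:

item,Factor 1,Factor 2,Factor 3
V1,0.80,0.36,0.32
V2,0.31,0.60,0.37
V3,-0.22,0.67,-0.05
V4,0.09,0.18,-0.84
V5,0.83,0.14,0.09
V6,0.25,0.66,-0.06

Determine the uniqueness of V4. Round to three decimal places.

0.254

h² = 0.09² + 0.18² + (-0.84)² = 0.0081 + 0.0324 + 0.7056 = 0.7461
Uniqueness u² = 1 − h² = 1 − 0.7461 = 0.2539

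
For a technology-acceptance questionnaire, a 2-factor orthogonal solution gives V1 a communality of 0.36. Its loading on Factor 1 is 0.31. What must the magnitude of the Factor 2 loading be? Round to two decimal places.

Under orthogonal rotation h² = Σλ², so λ_Factor 2² = h² − (0.0961) = 0.36 − 0.0961 = 0.2639.
|λ| = √0.2639 = 0.5137.

0.51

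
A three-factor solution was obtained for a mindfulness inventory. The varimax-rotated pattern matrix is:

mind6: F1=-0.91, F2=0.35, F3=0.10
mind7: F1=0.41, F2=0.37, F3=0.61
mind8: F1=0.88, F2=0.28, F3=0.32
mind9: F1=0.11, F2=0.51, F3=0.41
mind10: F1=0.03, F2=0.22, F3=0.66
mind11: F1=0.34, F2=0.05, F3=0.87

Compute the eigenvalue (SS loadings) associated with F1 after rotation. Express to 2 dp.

1.90

SS loadings for F1 = (-0.91)² + 0.41² + 0.88² + 0.11² + 0.03² + 0.34² = 0.8281 + 0.1681 + 0.7744 + 0.0121 + 0.0009 + 0.1156 = 1.8992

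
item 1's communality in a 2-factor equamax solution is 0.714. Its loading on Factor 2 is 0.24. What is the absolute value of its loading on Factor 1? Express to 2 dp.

0.81

Under orthogonal rotation h² = Σλ², so λ_Factor 1² = h² − (0.0576) = 0.714 − 0.0576 = 0.6564.
|λ| = √0.6564 = 0.8102.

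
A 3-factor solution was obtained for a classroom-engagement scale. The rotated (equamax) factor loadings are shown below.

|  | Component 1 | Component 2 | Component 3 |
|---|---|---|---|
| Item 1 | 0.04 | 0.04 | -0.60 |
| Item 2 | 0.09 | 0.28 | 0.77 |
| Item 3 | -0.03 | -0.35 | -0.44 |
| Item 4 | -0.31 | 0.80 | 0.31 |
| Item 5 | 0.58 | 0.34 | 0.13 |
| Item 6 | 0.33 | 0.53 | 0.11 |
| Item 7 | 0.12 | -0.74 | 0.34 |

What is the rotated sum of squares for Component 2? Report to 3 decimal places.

1.787

SS loadings for Component 2 = 0.04² + 0.28² + (-0.35)² + 0.80² + 0.34² + 0.53² + (-0.74)² = 0.0016 + 0.0784 + 0.1225 + 0.6400 + 0.1156 + 0.2809 + 0.5476 = 1.7866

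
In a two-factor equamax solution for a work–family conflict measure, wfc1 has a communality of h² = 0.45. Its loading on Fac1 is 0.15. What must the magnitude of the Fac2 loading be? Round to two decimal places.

0.65

Under orthogonal rotation h² = Σλ², so λ_Fac2² = h² − (0.0225) = 0.45 − 0.0225 = 0.4275.
|λ| = √0.4275 = 0.6538.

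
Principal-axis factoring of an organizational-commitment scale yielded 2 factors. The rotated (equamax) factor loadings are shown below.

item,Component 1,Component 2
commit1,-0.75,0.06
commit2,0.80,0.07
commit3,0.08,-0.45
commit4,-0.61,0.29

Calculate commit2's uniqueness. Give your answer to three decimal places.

0.355

h² = 0.80² + 0.07² = 0.6400 + 0.0049 = 0.6449
Uniqueness u² = 1 − h² = 1 − 0.6449 = 0.3551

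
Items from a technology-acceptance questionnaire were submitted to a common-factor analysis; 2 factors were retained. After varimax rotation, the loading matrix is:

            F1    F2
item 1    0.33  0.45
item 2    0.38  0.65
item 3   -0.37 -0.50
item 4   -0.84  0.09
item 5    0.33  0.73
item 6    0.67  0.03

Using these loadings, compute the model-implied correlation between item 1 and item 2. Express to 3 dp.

0.418

r̂ = Σ λ_i·λ_j across factors = (0.33)(0.38) + (0.45)(0.65)
  = +0.1254 +0.2925 = 0.4179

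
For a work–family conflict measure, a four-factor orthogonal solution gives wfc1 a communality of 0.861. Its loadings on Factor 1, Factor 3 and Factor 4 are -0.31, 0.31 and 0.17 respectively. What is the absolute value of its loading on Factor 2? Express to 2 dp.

Under orthogonal rotation h² = Σλ², so λ_Factor 2² = h² − (0.2211) = 0.861 − 0.2211 = 0.6399.
|λ| = √0.6399 = 0.7999.

0.80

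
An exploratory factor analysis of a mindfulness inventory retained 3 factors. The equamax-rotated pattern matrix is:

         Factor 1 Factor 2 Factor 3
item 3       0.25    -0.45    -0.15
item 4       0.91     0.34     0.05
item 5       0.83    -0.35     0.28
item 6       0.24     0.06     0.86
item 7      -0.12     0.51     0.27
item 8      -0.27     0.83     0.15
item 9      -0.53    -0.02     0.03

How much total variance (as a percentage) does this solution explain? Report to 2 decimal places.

Communalities: 0.2875, 0.9462, 0.8898, 0.8008, 0.3474, 0.7843, 0.2822; Σh² = 4.3382.
Total variance with 7 standardized items is 7, so the solution explains 4.3382/7 = 0.6197 = 61.97%.

61.97%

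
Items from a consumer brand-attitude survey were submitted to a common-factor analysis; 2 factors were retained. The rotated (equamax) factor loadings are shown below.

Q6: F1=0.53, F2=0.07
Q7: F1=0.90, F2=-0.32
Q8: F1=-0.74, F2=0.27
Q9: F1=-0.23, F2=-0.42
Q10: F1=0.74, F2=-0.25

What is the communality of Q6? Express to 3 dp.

h² = 0.53² + 0.07² = 0.2809 + 0.0049 = 0.2858

0.286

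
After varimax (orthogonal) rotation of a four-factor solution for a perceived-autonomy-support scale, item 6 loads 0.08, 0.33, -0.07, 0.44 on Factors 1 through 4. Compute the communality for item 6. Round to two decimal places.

0.31

h² = 0.08² + 0.33² + (-0.07)² + 0.44² = 0.0064 + 0.1089 + 0.0049 + 0.1936 = 0.3138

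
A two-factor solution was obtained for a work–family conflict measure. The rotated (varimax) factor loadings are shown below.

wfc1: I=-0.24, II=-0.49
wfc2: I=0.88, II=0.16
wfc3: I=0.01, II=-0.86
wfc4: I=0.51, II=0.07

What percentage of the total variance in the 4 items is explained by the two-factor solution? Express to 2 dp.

52.56%

Communalities: 0.2977, 0.8000, 0.7397, 0.2650; Σh² = 2.1024.
Total variance with 4 standardized items is 4, so the solution explains 2.1024/4 = 0.5256 = 52.56%.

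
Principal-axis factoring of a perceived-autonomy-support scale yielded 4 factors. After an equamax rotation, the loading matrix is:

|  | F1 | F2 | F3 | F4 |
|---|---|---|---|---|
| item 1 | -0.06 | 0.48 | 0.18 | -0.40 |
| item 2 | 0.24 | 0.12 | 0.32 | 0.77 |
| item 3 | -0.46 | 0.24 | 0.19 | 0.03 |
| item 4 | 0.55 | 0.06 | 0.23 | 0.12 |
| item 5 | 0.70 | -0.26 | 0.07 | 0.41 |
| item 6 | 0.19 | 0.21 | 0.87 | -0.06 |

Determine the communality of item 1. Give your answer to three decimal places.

0.426

h² = (-0.06)² + 0.48² + 0.18² + (-0.40)² = 0.0036 + 0.2304 + 0.0324 + 0.1600 = 0.4264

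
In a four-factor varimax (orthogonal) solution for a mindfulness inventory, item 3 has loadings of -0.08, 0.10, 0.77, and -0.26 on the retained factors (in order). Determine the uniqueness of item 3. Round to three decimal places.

0.323

h² = (-0.08)² + 0.10² + 0.77² + (-0.26)² = 0.0064 + 0.0100 + 0.5929 + 0.0676 = 0.6769
Uniqueness u² = 1 − h² = 1 − 0.6769 = 0.3231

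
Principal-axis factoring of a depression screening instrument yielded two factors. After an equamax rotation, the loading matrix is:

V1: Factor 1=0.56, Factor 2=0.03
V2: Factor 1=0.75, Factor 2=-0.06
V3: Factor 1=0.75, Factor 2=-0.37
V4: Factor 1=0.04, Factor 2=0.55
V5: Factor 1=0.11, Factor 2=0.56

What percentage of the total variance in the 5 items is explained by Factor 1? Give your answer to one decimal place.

29.0%

SS loadings for Factor 1 = 0.56² + 0.75² + 0.75² + 0.04² + 0.11² = 1.4523
With 5 standardized items, total variance = 5. Proportion = 1.4523/5 = 0.2905 → 29.05%.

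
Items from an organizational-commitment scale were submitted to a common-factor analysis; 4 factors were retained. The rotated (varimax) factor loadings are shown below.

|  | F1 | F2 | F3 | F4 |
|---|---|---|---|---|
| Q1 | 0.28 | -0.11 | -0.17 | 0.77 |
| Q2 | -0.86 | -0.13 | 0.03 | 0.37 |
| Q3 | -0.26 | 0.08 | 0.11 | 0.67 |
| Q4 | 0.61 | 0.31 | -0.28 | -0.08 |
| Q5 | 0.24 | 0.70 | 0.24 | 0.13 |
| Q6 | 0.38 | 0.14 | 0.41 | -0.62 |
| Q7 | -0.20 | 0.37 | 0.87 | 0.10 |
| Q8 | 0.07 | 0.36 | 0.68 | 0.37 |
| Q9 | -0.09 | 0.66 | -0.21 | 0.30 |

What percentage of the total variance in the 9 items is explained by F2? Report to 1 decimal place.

SS loadings for F2 = (-0.11)² + (-0.13)² + 0.08² + 0.31² + 0.70² + 0.14² + 0.37² + 0.36² + 0.66² = 1.3432
With 9 standardized items, total variance = 9. Proportion = 1.3432/9 = 0.1492 → 14.92%.

14.9%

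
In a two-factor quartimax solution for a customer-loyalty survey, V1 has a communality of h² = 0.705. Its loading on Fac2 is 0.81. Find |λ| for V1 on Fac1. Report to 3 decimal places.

Under orthogonal rotation h² = Σλ², so λ_Fac1² = h² − (0.6561) = 0.705 − 0.6561 = 0.0489.
|λ| = √0.0489 = 0.2211.

0.221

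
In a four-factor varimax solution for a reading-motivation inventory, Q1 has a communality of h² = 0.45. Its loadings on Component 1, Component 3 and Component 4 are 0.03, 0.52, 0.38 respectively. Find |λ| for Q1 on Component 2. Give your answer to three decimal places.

0.185

Under orthogonal rotation h² = Σλ², so λ_Component 2² = h² − (0.4157) = 0.45 − 0.4157 = 0.0343.
|λ| = √0.0343 = 0.1852.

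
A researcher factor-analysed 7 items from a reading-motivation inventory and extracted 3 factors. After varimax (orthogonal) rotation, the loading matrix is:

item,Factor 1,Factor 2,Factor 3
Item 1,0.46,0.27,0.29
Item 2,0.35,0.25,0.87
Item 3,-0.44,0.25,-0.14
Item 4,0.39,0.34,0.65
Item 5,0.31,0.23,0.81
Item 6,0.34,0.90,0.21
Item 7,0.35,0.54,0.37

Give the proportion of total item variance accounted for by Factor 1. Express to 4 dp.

SS loadings for Factor 1 = 0.46² + 0.35² + (-0.44)² + 0.39² + 0.31² + 0.34² + 0.35² = 1.0140
Proportion of variance = 1.0140 / 7 = 0.1449.

0.1449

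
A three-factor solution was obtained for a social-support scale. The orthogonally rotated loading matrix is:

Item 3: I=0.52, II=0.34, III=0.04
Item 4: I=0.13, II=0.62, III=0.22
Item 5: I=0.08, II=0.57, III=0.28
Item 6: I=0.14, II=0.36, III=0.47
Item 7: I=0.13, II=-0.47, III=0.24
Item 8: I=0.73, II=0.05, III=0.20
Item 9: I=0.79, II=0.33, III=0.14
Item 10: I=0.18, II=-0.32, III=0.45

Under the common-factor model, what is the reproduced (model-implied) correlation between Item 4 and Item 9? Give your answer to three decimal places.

r̂ = Σ λ_i·λ_j across factors = (0.13)(0.79) + (0.62)(0.33) + (0.22)(0.14)
  = +0.1027 +0.2046 +0.0308 = 0.3381

0.338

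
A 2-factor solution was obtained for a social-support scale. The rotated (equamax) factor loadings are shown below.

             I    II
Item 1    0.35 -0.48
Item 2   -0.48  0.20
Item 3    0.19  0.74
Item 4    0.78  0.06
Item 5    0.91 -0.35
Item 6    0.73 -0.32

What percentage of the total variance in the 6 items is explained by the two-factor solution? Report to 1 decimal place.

56.7%

SS loadings by factor: 2.3584, 1.0465; total = 3.4049.
Total variance with 6 standardized items is 6, so the solution explains 3.4049/6 = 0.5675 = 56.75%.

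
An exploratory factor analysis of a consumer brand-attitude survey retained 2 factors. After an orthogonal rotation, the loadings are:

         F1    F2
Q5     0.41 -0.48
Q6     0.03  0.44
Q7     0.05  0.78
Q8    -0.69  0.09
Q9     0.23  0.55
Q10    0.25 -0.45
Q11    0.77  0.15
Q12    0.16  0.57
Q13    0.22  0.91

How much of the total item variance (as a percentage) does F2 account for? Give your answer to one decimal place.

SS loadings for F2 = (-0.48)² + 0.44² + 0.78² + 0.09² + 0.55² + (-0.45)² + 0.15² + 0.57² + 0.91² = 2.7210
With 9 standardized items, total variance = 9. Proportion = 2.7210/9 = 0.3023 → 30.23%.

30.2%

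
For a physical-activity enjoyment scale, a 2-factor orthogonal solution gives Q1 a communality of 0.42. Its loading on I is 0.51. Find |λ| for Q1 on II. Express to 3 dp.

0.400

Under orthogonal rotation h² = Σλ², so λ_II² = h² − (0.2601) = 0.42 − 0.2601 = 0.1599.
|λ| = √0.1599 = 0.3999.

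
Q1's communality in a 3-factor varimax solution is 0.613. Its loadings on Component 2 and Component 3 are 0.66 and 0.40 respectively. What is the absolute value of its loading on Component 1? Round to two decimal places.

Under orthogonal rotation h² = Σλ², so λ_Component 1² = h² − (0.5956) = 0.613 − 0.5956 = 0.0174.
|λ| = √0.0174 = 0.1319.

0.13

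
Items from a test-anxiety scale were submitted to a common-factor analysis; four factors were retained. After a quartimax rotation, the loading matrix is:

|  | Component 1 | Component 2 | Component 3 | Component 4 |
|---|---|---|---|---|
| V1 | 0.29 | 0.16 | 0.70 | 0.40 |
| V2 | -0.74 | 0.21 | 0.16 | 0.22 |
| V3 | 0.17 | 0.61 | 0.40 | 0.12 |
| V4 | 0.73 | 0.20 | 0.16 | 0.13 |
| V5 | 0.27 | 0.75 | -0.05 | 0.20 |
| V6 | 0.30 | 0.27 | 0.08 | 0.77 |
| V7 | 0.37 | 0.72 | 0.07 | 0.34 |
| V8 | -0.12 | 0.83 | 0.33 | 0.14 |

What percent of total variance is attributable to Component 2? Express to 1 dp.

29.1%

SS loadings for Component 2 = 0.16² + 0.21² + 0.61² + 0.20² + 0.75² + 0.27² + 0.72² + 0.83² = 2.3245
With 8 standardized items, total variance = 8. Proportion = 2.3245/8 = 0.2906 → 29.06%.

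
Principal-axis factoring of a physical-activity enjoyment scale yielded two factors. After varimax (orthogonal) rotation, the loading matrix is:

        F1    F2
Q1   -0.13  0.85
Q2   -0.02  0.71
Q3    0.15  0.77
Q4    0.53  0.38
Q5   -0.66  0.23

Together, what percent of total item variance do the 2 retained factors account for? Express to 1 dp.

55.5%

SS loadings by factor: 0.7563, 2.0168; total = 2.7731.
Total variance with 5 standardized items is 5, so the solution explains 2.7731/5 = 0.5546 = 55.46%.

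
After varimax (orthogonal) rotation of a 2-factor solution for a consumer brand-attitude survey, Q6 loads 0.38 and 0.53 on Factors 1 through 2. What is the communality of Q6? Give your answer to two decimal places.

h² = 0.38² + 0.53² = 0.1444 + 0.2809 = 0.4253

0.43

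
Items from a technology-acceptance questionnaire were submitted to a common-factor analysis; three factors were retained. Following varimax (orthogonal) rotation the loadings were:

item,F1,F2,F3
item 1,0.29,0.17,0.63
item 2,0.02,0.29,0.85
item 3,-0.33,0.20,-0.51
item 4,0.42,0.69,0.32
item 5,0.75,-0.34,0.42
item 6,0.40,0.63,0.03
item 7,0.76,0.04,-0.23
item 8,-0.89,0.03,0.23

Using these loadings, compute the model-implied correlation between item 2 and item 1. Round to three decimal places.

0.591

r̂ = Σ λ_i·λ_j across factors = (0.02)(0.29) + (0.29)(0.17) + (0.85)(0.63)
  = +0.0058 +0.0493 +0.5355 = 0.5906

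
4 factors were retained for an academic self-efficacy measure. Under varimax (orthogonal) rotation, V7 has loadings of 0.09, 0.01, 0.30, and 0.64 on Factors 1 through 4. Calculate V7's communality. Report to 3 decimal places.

h² = 0.09² + 0.01² + 0.30² + 0.64² = 0.0081 + 0.0001 + 0.0900 + 0.4096 = 0.5078

0.508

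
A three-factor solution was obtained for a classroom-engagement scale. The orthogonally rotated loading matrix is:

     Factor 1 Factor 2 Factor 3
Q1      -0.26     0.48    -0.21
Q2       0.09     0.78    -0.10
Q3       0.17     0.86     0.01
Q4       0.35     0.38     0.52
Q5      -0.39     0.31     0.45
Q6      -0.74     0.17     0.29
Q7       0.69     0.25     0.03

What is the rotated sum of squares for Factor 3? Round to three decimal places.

0.612

SS loadings for Factor 3 = (-0.21)² + (-0.10)² + 0.01² + 0.52² + 0.45² + 0.29² + 0.03² = 0.0441 + 0.0100 + 0.0001 + 0.2704 + 0.2025 + 0.0841 + 0.0009 = 0.6121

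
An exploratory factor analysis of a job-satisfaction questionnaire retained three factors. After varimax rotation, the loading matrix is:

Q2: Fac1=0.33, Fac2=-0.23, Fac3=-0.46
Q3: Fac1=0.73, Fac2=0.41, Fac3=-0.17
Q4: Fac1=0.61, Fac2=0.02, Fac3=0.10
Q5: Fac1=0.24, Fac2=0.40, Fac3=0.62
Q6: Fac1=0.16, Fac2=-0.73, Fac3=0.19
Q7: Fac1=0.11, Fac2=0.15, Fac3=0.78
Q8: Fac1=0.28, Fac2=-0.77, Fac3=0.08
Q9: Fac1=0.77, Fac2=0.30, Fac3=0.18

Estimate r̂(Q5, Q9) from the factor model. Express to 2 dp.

0.42

r̂ = Σ λ_i·λ_j across factors = (0.24)(0.77) + (0.40)(0.30) + (0.62)(0.18)
  = +0.1848 +0.1200 +0.1116 = 0.4164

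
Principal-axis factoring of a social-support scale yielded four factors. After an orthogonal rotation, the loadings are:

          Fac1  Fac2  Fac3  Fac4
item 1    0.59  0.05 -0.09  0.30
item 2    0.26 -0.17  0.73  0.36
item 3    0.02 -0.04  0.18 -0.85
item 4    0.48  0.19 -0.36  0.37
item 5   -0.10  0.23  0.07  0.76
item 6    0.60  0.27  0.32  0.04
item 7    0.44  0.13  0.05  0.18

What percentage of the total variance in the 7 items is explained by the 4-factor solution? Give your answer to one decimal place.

56.1%

SS loadings by factor: 1.2101, 0.2118, 0.8128, 1.6906; total = 3.9253.
Total variance with 7 standardized items is 7, so the solution explains 3.9253/7 = 0.5608 = 56.08%.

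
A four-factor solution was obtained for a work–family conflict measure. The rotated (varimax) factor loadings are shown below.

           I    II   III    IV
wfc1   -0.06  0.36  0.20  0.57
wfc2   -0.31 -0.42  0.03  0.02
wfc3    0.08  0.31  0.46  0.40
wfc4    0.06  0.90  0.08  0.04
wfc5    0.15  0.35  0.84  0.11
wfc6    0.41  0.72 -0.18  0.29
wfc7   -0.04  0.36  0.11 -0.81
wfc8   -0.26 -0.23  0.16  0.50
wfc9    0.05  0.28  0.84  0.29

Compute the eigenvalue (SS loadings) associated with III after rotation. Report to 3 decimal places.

SS loadings for III = 0.20² + 0.03² + 0.46² + 0.08² + 0.84² + (-0.18)² + 0.11² + 0.16² + 0.84² = 0.0400 + 0.0009 + 0.2116 + 0.0064 + 0.7056 + 0.0324 + 0.0121 + 0.0256 + 0.7056 = 1.7402

1.740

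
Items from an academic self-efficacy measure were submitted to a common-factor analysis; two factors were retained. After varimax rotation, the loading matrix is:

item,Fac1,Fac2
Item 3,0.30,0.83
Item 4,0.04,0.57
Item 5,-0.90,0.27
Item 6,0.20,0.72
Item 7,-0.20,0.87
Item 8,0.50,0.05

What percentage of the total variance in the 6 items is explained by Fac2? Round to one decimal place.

SS loadings for Fac2 = 0.83² + 0.57² + 0.27² + 0.72² + 0.87² + 0.05² = 2.3645
With 6 standardized items, total variance = 6. Proportion = 2.3645/6 = 0.3941 → 39.41%.

39.4%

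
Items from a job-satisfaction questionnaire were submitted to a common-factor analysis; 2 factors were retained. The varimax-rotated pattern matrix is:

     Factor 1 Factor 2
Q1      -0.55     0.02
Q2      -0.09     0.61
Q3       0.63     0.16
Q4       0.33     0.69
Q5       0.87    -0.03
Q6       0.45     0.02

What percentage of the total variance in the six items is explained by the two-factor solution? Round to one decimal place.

SS loadings by factor: 1.7758, 0.8755; total = 2.6513.
Total variance with 6 standardized items is 6, so the solution explains 2.6513/6 = 0.4419 = 44.19%.

44.2%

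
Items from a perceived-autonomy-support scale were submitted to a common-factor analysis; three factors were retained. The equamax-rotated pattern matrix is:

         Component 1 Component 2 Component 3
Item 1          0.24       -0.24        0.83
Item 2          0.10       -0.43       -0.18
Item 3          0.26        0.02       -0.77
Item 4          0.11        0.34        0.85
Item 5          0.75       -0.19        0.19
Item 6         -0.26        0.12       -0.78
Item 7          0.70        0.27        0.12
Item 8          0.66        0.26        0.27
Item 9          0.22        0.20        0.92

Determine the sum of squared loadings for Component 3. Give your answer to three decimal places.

SS loadings for Component 3 = 0.83² + (-0.18)² + (-0.77)² + 0.85² + 0.19² + (-0.78)² + 0.12² + 0.27² + 0.92² = 0.6889 + 0.0324 + 0.5929 + 0.7225 + 0.0361 + 0.6084 + 0.0144 + 0.0729 + 0.8464 = 3.6149

3.615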